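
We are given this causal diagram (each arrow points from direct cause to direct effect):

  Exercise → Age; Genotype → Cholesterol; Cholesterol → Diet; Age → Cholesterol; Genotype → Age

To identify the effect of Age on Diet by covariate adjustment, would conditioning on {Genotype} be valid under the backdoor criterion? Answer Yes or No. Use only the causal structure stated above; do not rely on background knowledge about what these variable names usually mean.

Backdoor paths from Age to Diet (paths whose first edge points into Age):
  P1: Age <- Genotype -> Cholesterol -> Diet
Condition 1 (no descendant of Age in the set): holds — descendants of Age are {Cholesterol, Diet}; none are in {Genotype}.
Condition 2 (every backdoor path blocked by {Genotype}):
  P1: blocked at fork node Genotype ∈ conditioning set.
{Genotype} satisfies the backdoor criterion.

Yes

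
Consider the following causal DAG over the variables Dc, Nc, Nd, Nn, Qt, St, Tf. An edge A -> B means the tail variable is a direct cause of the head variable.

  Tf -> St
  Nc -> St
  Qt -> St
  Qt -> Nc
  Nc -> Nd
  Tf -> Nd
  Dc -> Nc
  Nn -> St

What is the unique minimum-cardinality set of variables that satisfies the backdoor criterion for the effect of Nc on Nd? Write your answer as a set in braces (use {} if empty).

Variables eligible for adjustment (non-descendants of Nc, excluding Nc and Nd): {Dc, Nn, Qt, Tf}.
Backdoor paths from Nc to Nd:
  P1: Nc <- Qt -> St <- Tf -> Nd
Each backdoor path contains an unconditioned collider, so every path is already blocked with the empty conditioning set:
  P1: blocked at collider St (neither it nor any descendant is in the conditioning set).
The empty set is therefore the unique smallest valid set.

{}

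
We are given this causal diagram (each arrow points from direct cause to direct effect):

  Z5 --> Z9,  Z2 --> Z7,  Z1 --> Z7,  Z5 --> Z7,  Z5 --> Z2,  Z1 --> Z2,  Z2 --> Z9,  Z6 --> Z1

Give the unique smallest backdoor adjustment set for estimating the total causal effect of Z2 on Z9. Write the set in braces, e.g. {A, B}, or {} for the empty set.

Variables eligible for adjustment (non-descendants of Z2, excluding Z2 and Z9): {Z1, Z5, Z6}.
Backdoor paths from Z2 to Z9:
  P1: Z2 <- Z5 -> Z9
  P2: Z2 <- Z1 -> Z7 <- Z5 -> Z9
The empty set is not sufficient: P1 (Z2 <- Z5 -> Z9) has no collider blocking it and no conditioned non-collider, so it is open.
Try {Z5}:
  P1: blocked at fork node Z5 ∈ conditioning set.
  P2: blocked at collider Z7 (neither it nor any descendant is in the conditioning set).
{Z5} contains no descendant of Z2 and blocks every backdoor path.
No other singleton works — e.g. {Z6} leaves P1 open — so {Z5} is the unique smallest valid adjustment set.

{Z5}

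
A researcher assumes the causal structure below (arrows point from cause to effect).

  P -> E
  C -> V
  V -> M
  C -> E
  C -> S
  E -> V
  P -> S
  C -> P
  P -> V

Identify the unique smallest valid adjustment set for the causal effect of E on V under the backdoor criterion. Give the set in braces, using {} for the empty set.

Variables eligible for adjustment (non-descendants of E, excluding E and V): {C, P, S}.
Backdoor paths from E to V:
  P1: E <- C -> P -> V
  P2: E <- C -> V
  P3: E <- C -> S <- P -> V
  P4: E <- P <- C -> V
  P5: E <- P -> V
  P6: E <- P -> S <- C -> V
The empty set is not sufficient: P1 (E <- C -> P -> V) has no collider blocking it and no conditioned non-collider, so it is open.
Try {C, P}:
  P1: blocked at fork node C ∈ conditioning set.
  P2: blocked at fork node C ∈ conditioning set.
  P3: blocked at fork node C ∈ conditioning set.
  P4: blocked at chain node P ∈ conditioning set.
  P5: blocked at fork node P ∈ conditioning set.
  P6: blocked at fork node P ∈ conditioning set.
{C, P} contains no descendant of E and blocks every backdoor path.
Every element of {C, P} is needed (dropping C leaves P2 open; dropping P leaves P5 open), so no proper subset is valid.
Among all size-2 subsets of the eligible variables, only {C, P} blocks every backdoor path, so it is the unique smallest valid adjustment set.

{C, P}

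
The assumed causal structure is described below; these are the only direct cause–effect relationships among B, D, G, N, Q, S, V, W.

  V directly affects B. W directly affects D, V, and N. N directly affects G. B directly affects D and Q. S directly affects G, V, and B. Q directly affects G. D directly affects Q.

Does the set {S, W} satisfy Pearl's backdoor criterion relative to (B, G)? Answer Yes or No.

Backdoor paths from B to G (paths whose first edge points into B):
  P1: B <- S -> V <- W -> N -> G
  P2: B <- S -> V <- W -> D -> Q -> G
  P3: B <- S -> G
  P4: B <- V <- W -> N -> G
  P5: B <- V <- W -> D -> Q -> G
  P6: B <- V <- S -> G
Condition 1 (no descendant of B in the set): holds — descendants of B are {D, G, Q}; none are in {S, W}.
Condition 2 (every backdoor path blocked by {S, W}):
  P1: blocked at fork node S ∈ conditioning set.
  P2: blocked at fork node S ∈ conditioning set.
  P3: blocked at fork node S ∈ conditioning set.
  P4: blocked at fork node W ∈ conditioning set.
  P5: blocked at fork node W ∈ conditioning set.
  P6: blocked at fork node S ∈ conditioning set.
{S, W} satisfies the backdoor criterion.

Yes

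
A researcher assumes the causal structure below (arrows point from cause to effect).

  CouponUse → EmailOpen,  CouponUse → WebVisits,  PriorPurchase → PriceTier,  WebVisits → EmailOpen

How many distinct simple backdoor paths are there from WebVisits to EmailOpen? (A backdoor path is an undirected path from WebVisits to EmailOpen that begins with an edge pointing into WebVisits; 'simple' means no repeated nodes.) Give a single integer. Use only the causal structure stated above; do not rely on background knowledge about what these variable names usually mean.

1

A backdoor path from WebVisits to EmailOpen is any simple undirected path whose first edge points into WebVisits (i.e. leaves WebVisits via a parent).
Parents of WebVisits: {CouponUse}.
Enumerating:
  P1: WebVisits <- CouponUse -> EmailOpen
That exhausts the simple backdoor paths. Count: 1.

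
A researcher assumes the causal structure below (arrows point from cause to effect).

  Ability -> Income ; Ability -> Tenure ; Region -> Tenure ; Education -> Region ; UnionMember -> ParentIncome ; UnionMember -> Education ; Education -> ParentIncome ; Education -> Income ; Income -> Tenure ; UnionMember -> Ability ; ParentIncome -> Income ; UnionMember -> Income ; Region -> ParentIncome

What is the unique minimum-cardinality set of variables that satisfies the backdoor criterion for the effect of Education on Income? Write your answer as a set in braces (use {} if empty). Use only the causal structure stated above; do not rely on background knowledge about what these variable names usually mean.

Variables eligible for adjustment (non-descendants of Education, excluding Education and Income): {Ability, UnionMember}.
Backdoor paths from Education to Income:
  P1: Education <- UnionMember -> ParentIncome <- Region -> Tenure <- Ability -> Income
  P2: Education <- UnionMember -> ParentIncome <- Region -> Tenure <- Income
  P3: Education <- UnionMember -> ParentIncome -> Income
  P4: Education <- UnionMember -> Ability -> Income
  P5: Education <- UnionMember -> Ability -> Tenure <- Region -> ParentIncome -> Income
  P6: Education <- UnionMember -> Ability -> Tenure <- Income
  P7: Education <- UnionMember -> Income
The empty set is not sufficient: P3 (Education <- UnionMember -> ParentIncome -> Income) has no collider blocking it and no conditioned non-collider, so it is open.
Try {UnionMember}:
  P1: blocked at fork node UnionMember ∈ conditioning set.
  P2: blocked at fork node UnionMember ∈ conditioning set.
  P3: blocked at fork node UnionMember ∈ conditioning set.
  P4: blocked at fork node UnionMember ∈ conditioning set.
  P5: blocked at fork node UnionMember ∈ conditioning set.
  P6: blocked at fork node UnionMember ∈ conditioning set.
  P7: blocked at fork node UnionMember ∈ conditioning set.
{UnionMember} contains no descendant of Education and blocks every backdoor path.
No other singleton works — e.g. {Ability} leaves P3 open — so {UnionMember} is the unique smallest valid adjustment set.

{UnionMember}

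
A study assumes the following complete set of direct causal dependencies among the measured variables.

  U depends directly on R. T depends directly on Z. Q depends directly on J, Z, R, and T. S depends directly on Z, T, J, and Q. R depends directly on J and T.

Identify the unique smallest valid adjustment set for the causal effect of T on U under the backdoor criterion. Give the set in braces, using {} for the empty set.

Variables eligible for adjustment (non-descendants of T, excluding T and U): {J, Z}.
Backdoor paths from T to U:
  P1: T <- Z -> Q <- J -> R -> U
  P2: T <- Z -> Q <- R -> U
  P3: T <- Z -> Q -> S <- J -> R -> U
  P4: T <- Z -> S <- J -> R -> U
  P5: T <- Z -> S <- J -> Q <- R -> U
  P6: T <- Z -> S <- Q <- J -> R -> U
  P7: T <- Z -> S <- Q <- R -> U
Each backdoor path contains an unconditioned collider, so every path is already blocked with the empty conditioning set:
  P1: blocked at collider Q (neither it nor any descendant is in the conditioning set).
  P2: blocked at collider Q (neither it nor any descendant is in the conditioning set).
  P3: blocked at collider S (neither it nor any descendant is in the conditioning set).
  P4: blocked at collider S (neither it nor any descendant is in the conditioning set).
  P5: blocked at collider S (neither it nor any descendant is in the conditioning set).
  P6: blocked at collider S (neither it nor any descendant is in the conditioning set).
  P7: blocked at collider S (neither it nor any descendant is in the conditioning set).
The empty set is therefore the unique smallest valid set.

{}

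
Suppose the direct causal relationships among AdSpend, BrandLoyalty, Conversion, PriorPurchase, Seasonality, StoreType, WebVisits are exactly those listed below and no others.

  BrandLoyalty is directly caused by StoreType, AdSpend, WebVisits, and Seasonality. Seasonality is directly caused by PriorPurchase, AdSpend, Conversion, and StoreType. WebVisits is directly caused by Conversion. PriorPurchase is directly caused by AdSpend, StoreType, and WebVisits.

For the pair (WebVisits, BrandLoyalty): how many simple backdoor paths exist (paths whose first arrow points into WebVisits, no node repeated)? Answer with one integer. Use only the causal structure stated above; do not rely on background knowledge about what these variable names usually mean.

7

A backdoor path from WebVisits to BrandLoyalty is any simple undirected path whose first edge points into WebVisits (i.e. leaves WebVisits via a parent).
Parents of WebVisits: {Conversion}.
Enumerating:
  P1: WebVisits <- Conversion -> Seasonality <- StoreType -> PriorPurchase <- AdSpend -> BrandLoyalty
  P2: WebVisits <- Conversion -> Seasonality <- StoreType -> BrandLoyalty
  P3: WebVisits <- Conversion -> Seasonality <- AdSpend -> PriorPurchase <- StoreType -> BrandLoyalty
  P4: WebVisits <- Conversion -> Seasonality <- AdSpend -> BrandLoyalty
  P5: WebVisits <- Conversion -> Seasonality <- PriorPurchase <- StoreType -> BrandLoyalty
  P6: WebVisits <- Conversion -> Seasonality <- PriorPurchase <- AdSpend -> BrandLoyalty
  P7: WebVisits <- Conversion -> Seasonality -> BrandLoyalty
That exhausts the simple backdoor paths. Count: 7.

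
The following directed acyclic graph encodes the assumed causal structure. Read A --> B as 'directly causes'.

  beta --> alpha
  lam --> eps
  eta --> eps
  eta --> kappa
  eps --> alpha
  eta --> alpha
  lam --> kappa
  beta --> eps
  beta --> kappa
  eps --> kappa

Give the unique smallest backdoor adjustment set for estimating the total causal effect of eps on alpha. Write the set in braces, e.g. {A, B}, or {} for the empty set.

{beta, eta}

Variables eligible for adjustment (non-descendants of eps, excluding eps and alpha): {beta, eta, lam}.
Backdoor paths from eps to alpha:
  P1: eps <- eta -> kappa <- beta -> alpha
  P2: eps <- eta -> alpha
  P3: eps <- beta -> kappa <- eta -> alpha
  P4: eps <- beta -> alpha
  P5: eps <- lam -> kappa <- eta -> alpha
  P6: eps <- lam -> kappa <- beta -> alpha
The empty set is not sufficient: P2 (eps <- eta -> alpha) has no collider blocking it and no conditioned non-collider, so it is open.
Try {beta, eta}:
  P1: blocked at fork node eta ∈ conditioning set.
  P2: blocked at fork node eta ∈ conditioning set.
  P3: blocked at fork node beta ∈ conditioning set.
  P4: blocked at fork node beta ∈ conditioning set.
  P5: blocked at collider kappa (neither it nor any descendant is in the conditioning set).
  P6: blocked at collider kappa (neither it nor any descendant is in the conditioning set).
{beta, eta} contains no descendant of eps and blocks every backdoor path.
Every element of {beta, eta} is needed (dropping beta leaves P4 open; dropping eta leaves P2 open), so no proper subset is valid.
Among all size-2 subsets of the eligible variables, only {beta, eta} blocks every backdoor path, so it is the unique smallest valid adjustment set.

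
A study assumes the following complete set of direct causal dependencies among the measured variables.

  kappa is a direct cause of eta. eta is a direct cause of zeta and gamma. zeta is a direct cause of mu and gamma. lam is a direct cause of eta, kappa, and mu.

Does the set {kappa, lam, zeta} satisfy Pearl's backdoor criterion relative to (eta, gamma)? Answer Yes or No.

No

Backdoor paths from eta to gamma (paths whose first edge points into eta):
  P1: eta <- lam -> mu <- zeta -> gamma
  P2: eta <- kappa <- lam -> mu <- zeta -> gamma
Condition 1 (no descendant of eta in the set): FAILS — zeta is a descendant of eta.
Condition 2 (every backdoor path blocked by {kappa, lam, zeta}):
  P1: blocked at fork node lam ∈ conditioning set.
  P2: blocked at chain node kappa ∈ conditioning set.
{kappa, lam, zeta} does not satisfy the backdoor criterion.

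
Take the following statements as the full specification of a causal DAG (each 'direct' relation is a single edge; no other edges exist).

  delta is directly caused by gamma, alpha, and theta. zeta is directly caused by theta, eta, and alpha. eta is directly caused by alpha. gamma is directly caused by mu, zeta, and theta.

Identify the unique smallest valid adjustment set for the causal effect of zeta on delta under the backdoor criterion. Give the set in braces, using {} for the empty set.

Variables eligible for adjustment (non-descendants of zeta, excluding zeta and delta): {alpha, eta, mu, theta}.
Backdoor paths from zeta to delta:
  P1: zeta <- theta -> gamma -> delta
  P2: zeta <- theta -> delta
  P3: zeta <- alpha -> delta
  P4: zeta <- eta <- alpha -> delta
The empty set is not sufficient: P1 (zeta <- theta -> gamma -> delta) has no collider blocking it and no conditioned non-collider, so it is open.
Try {alpha, theta}:
  P1: blocked at fork node theta ∈ conditioning set.
  P2: blocked at fork node theta ∈ conditioning set.
  P3: blocked at fork node alpha ∈ conditioning set.
  P4: blocked at fork node alpha ∈ conditioning set.
{alpha, theta} contains no descendant of zeta and blocks every backdoor path.
Every element of {alpha, theta} is needed (dropping alpha leaves P3 open; dropping theta leaves P1 open), so no proper subset is valid.
Among all size-2 subsets of the eligible variables, only {alpha, theta} blocks every backdoor path, so it is the unique smallest valid adjustment set.

{alpha, theta}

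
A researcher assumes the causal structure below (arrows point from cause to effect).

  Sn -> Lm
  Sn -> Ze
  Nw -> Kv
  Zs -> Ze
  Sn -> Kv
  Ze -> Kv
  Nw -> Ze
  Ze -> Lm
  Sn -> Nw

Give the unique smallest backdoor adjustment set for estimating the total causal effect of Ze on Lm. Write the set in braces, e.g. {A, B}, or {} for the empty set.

Variables eligible for adjustment (non-descendants of Ze, excluding Ze and Lm): {Nw, Sn, Zs}.
Backdoor paths from Ze to Lm:
  P1: Ze <- Sn -> Lm
  P2: Ze <- Nw <- Sn -> Lm
  P3: Ze <- Nw -> Kv <- Sn -> Lm
The empty set is not sufficient: P1 (Ze <- Sn -> Lm) has no collider blocking it and no conditioned non-collider, so it is open.
Try {Sn}:
  P1: blocked at fork node Sn ∈ conditioning set.
  P2: blocked at fork node Sn ∈ conditioning set.
  P3: blocked at collider Kv (neither it nor any descendant is in the conditioning set).
{Sn} contains no descendant of Ze and blocks every backdoor path.
No other singleton works — e.g. {Nw} leaves P1 open — so {Sn} is the unique smallest valid adjustment set.

{Sn}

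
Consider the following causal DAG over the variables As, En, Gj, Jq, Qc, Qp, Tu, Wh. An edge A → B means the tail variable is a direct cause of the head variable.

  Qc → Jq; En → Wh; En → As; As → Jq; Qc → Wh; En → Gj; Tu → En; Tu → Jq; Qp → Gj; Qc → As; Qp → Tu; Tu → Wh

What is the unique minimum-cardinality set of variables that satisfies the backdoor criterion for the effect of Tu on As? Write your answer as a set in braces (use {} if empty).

{}

Variables eligible for adjustment (non-descendants of Tu, excluding Tu and As): {Qc, Qp}.
Backdoor paths from Tu to As:
  P1: Tu <- Qp -> Gj <- En -> As
  P2: Tu <- Qp -> Gj <- En -> Wh <- Qc -> As
  P3: Tu <- Qp -> Gj <- En -> Wh <- Qc -> Jq <- As
Each backdoor path contains an unconditioned collider, so every path is already blocked with the empty conditioning set:
  P1: blocked at collider Gj (neither it nor any descendant is in the conditioning set).
  P2: blocked at collider Gj (neither it nor any descendant is in the conditioning set).
  P3: blocked at collider Gj (neither it nor any descendant is in the conditioning set).
The empty set is therefore the unique smallest valid set.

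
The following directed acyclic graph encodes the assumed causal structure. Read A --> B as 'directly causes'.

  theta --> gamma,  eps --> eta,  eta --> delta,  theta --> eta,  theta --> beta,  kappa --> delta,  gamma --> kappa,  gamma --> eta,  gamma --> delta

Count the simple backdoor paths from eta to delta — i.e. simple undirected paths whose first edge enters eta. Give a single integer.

4

A backdoor path from eta to delta is any simple undirected path whose first edge points into eta (i.e. leaves eta via a parent).
Parents of eta: {eps, gamma, theta}.
Enumerating:
  P1: eta <- theta -> gamma -> kappa -> delta
  P2: eta <- theta -> gamma -> delta
  P3: eta <- gamma -> kappa -> delta
  P4: eta <- gamma -> delta
That exhausts the simple backdoor paths. Count: 4.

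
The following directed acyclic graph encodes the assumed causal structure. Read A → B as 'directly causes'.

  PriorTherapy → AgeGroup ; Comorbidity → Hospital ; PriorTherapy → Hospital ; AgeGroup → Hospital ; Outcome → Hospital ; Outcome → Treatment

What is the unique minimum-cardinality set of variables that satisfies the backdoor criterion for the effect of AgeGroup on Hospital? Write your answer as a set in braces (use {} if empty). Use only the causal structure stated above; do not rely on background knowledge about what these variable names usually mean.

{PriorTherapy}

Variables eligible for adjustment (non-descendants of AgeGroup, excluding AgeGroup and Hospital): {Comorbidity, Outcome, PriorTherapy, Treatment}.
Backdoor paths from AgeGroup to Hospital:
  P1: AgeGroup <- PriorTherapy -> Hospital
The empty set is not sufficient: P1 (AgeGroup <- PriorTherapy -> Hospital) has no collider blocking it and no conditioned non-collider, so it is open.
Try {PriorTherapy}:
  P1: blocked at fork node PriorTherapy ∈ conditioning set.
{PriorTherapy} contains no descendant of AgeGroup and blocks every backdoor path.
No other singleton works — e.g. {Outcome} leaves P1 open — so {PriorTherapy} is the unique smallest valid adjustment set.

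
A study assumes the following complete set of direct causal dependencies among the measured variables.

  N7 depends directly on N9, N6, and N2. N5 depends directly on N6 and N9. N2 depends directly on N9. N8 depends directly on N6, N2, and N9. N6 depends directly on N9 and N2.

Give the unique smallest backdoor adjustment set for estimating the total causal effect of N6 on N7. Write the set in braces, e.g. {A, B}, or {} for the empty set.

Variables eligible for adjustment (non-descendants of N6, excluding N6 and N7): {N2, N9}.
Backdoor paths from N6 to N7:
  P1: N6 <- N9 -> N2 -> N7
  P2: N6 <- N9 -> N8 <- N2 -> N7
  P3: N6 <- N9 -> N7
  P4: N6 <- N2 <- N9 -> N7
  P5: N6 <- N2 -> N8 <- N9 -> N7
  P6: N6 <- N2 -> N7
The empty set is not sufficient: P1 (N6 <- N9 -> N2 -> N7) has no collider blocking it and no conditioned non-collider, so it is open.
Try {N2, N9}:
  P1: blocked at fork node N9 ∈ conditioning set.
  P2: blocked at fork node N9 ∈ conditioning set.
  P3: blocked at fork node N9 ∈ conditioning set.
  P4: blocked at chain node N2 ∈ conditioning set.
  P5: blocked at fork node N2 ∈ conditioning set.
  P6: blocked at fork node N2 ∈ conditioning set.
{N2, N9} contains no descendant of N6 and blocks every backdoor path.
Every element of {N2, N9} is needed (dropping N2 leaves P6 open; dropping N9 leaves P3 open), so no proper subset is valid.
Among all size-2 subsets of the eligible variables, only {N2, N9} blocks every backdoor path, so it is the unique smallest valid adjustment set.

{N2, N9}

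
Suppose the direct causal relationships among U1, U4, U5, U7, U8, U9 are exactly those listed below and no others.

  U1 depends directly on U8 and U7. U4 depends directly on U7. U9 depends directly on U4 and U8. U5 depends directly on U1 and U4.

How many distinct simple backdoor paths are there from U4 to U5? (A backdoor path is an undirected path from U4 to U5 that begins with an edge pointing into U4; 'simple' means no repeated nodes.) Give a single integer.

A backdoor path from U4 to U5 is any simple undirected path whose first edge points into U4 (i.e. leaves U4 via a parent).
Parents of U4: {U7}.
Enumerating:
  P1: U4 <- U7 -> U1 -> U5
That exhausts the simple backdoor paths. Count: 1.

1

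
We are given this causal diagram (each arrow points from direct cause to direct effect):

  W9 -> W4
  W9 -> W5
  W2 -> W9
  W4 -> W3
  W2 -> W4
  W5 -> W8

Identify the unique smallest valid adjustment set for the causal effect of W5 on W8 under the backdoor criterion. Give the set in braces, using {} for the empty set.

{}

Variables eligible for adjustment (non-descendants of W5, excluding W5 and W8): {W2, W3, W4, W9}.
Backdoor paths from W5 to W8:
  (none)
With no backdoor paths the empty set already satisfies the criterion, and it is trivially minimal.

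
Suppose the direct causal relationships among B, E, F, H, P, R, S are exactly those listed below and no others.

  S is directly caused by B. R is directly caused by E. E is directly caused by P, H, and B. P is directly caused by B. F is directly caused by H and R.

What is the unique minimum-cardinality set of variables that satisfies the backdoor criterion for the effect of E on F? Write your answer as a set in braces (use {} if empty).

Variables eligible for adjustment (non-descendants of E, excluding E and F): {B, H, P, S}.
Backdoor paths from E to F:
  P1: E <- H -> F
The empty set is not sufficient: P1 (E <- H -> F) has no collider blocking it and no conditioned non-collider, so it is open.
Try {H}:
  P1: blocked at fork node H ∈ conditioning set.
{H} contains no descendant of E and blocks every backdoor path.
No other singleton works — e.g. {B} leaves P1 open — so {H} is the unique smallest valid adjustment set.

{H}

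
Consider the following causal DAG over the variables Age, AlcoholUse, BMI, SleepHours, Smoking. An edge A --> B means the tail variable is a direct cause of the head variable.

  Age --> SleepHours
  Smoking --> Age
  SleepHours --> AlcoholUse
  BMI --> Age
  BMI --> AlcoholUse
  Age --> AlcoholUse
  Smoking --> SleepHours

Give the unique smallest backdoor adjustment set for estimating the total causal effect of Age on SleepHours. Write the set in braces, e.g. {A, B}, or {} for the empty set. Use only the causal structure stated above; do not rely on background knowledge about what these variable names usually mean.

{Smoking}

Variables eligible for adjustment (non-descendants of Age, excluding Age and SleepHours): {BMI, Smoking}.
Backdoor paths from Age to SleepHours:
  P1: Age <- Smoking -> SleepHours
  P2: Age <- BMI -> AlcoholUse <- SleepHours
The empty set is not sufficient: P1 (Age <- Smoking -> SleepHours) has no collider blocking it and no conditioned non-collider, so it is open.
Try {Smoking}:
  P1: blocked at fork node Smoking ∈ conditioning set.
  P2: blocked at collider AlcoholUse (neither it nor any descendant is in the conditioning set).
{Smoking} contains no descendant of Age and blocks every backdoor path.
No other singleton works — e.g. {BMI} leaves P1 open — so {Smoking} is the unique smallest valid adjustment set.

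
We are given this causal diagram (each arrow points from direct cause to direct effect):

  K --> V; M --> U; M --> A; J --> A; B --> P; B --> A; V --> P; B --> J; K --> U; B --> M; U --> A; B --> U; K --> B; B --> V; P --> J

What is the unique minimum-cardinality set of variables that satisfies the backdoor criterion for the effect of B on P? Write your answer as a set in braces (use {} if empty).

Variables eligible for adjustment (non-descendants of B, excluding B and P): {K}.
Backdoor paths from B to P:
  P1: B <- K -> U <- M -> A <- J <- P
  P2: B <- K -> U -> A <- J <- P
  P3: B <- K -> V -> P
The empty set is not sufficient: P3 (B <- K -> V -> P) has no collider blocking it and no conditioned non-collider, so it is open.
Try {K}:
  P1: blocked at fork node K ∈ conditioning set.
  P2: blocked at fork node K ∈ conditioning set.
  P3: blocked at fork node K ∈ conditioning set.
{K} contains no descendant of B and blocks every backdoor path.
{K} is the unique smallest valid adjustment set.

{K}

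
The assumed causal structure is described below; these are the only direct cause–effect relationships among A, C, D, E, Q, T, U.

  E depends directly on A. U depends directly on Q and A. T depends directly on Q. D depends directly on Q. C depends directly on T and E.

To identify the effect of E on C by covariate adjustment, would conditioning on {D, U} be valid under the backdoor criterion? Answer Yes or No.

Backdoor paths from E to C (paths whose first edge points into E):
  P1: E <- A -> U <- Q -> T -> C
Condition 1 (no descendant of E in the set): holds — descendants of E are {C}; none are in {D, U}.
Condition 2 (every backdoor path blocked by {D, U}):
  P1: open — collider(s) U are conditioned on (or have a conditioned descendant) and no non-collider on the path is in the set.
{D, U} does not satisfy the backdoor criterion.

No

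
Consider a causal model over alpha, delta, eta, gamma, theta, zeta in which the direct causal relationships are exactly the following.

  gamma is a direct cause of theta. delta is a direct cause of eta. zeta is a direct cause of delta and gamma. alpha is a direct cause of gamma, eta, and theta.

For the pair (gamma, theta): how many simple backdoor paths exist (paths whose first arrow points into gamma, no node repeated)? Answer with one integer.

2

A backdoor path from gamma to theta is any simple undirected path whose first edge points into gamma (i.e. leaves gamma via a parent).
Parents of gamma: {alpha, zeta}.
Enumerating:
  P1: gamma <- alpha -> theta
  P2: gamma <- zeta -> delta -> eta <- alpha -> theta
That exhausts the simple backdoor paths. Count: 2.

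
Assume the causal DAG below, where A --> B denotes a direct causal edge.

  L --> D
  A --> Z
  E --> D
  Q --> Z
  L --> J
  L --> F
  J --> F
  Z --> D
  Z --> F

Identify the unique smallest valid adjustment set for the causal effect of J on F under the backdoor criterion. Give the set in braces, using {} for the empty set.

Variables eligible for adjustment (non-descendants of J, excluding J and F): {A, D, E, L, Q, Z}.
Backdoor paths from J to F:
  P1: J <- L -> D <- Z -> F
  P2: J <- L -> F
The empty set is not sufficient: P2 (J <- L -> F) has no collider blocking it and no conditioned non-collider, so it is open.
Try {L}:
  P1: blocked at fork node L ∈ conditioning set.
  P2: blocked at fork node L ∈ conditioning set.
{L} contains no descendant of J and blocks every backdoor path.
No other singleton works — e.g. {E} leaves P2 open — so {L} is the unique smallest valid adjustment set.

{L}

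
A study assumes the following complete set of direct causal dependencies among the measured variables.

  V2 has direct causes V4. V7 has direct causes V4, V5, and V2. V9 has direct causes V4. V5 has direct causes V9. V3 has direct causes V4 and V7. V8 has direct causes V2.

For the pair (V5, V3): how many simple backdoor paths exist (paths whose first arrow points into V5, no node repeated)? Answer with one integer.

A backdoor path from V5 to V3 is any simple undirected path whose first edge points into V5 (i.e. leaves V5 via a parent).
Parents of V5: {V9}.
Enumerating:
  P1: V5 <- V9 <- V4 -> V2 -> V7 -> V3
  P2: V5 <- V9 <- V4 -> V7 -> V3
  P3: V5 <- V9 <- V4 -> V3
That exhausts the simple backdoor paths. Count: 3.

3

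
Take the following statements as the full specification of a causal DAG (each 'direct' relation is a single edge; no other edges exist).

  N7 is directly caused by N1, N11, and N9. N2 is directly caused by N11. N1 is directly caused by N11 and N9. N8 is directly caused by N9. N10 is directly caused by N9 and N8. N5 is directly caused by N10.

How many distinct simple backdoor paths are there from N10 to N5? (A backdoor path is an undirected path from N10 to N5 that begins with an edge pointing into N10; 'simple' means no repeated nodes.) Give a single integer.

A backdoor path from N10 to N5 is any simple undirected path whose first edge points into N10 (i.e. leaves N10 via a parent).
Parents of N10: {N8, N9}.
No simple path from any parent of N10 reaches N5 without revisiting N10, so there are no backdoor paths.

0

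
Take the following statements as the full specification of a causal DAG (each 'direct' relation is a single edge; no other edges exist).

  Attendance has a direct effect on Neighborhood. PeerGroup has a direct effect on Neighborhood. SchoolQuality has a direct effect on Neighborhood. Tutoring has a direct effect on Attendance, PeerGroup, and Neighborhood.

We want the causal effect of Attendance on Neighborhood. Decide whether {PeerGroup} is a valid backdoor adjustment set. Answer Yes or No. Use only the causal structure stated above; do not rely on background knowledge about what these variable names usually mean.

No

Backdoor paths from Attendance to Neighborhood (paths whose first edge points into Attendance):
  P1: Attendance <- Tutoring -> PeerGroup -> Neighborhood
  P2: Attendance <- Tutoring -> Neighborhood
Condition 1 (no descendant of Attendance in the set): holds — descendants of Attendance are {Neighborhood}; none are in {PeerGroup}.
Condition 2 (every backdoor path blocked by {PeerGroup}):
  P1: blocked at chain node PeerGroup ∈ conditioning set.
  P2: open — no interior node is in the conditioning set.
{PeerGroup} does not satisfy the backdoor criterion.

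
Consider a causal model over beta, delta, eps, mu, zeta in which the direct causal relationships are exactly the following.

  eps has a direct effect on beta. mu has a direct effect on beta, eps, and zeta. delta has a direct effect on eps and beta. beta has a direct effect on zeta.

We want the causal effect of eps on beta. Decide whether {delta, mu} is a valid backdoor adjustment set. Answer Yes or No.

Yes

Backdoor paths from eps to beta (paths whose first edge points into eps):
  P1: eps <- mu -> beta
  P2: eps <- mu -> zeta <- beta
  P3: eps <- delta -> beta
Condition 1 (no descendant of eps in the set): holds — descendants of eps are {beta, zeta}; none are in {delta, mu}.
Condition 2 (every backdoor path blocked by {delta, mu}):
  P1: blocked at fork node mu ∈ conditioning set.
  P2: blocked at fork node mu ∈ conditioning set.
  P3: blocked at fork node delta ∈ conditioning set.
{delta, mu} satisfies the backdoor criterion.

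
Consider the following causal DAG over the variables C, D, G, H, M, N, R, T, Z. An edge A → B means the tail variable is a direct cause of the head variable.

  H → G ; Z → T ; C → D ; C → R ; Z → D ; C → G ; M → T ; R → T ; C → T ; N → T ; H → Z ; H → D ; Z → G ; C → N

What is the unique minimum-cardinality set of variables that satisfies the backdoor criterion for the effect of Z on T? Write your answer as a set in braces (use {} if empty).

Variables eligible for adjustment (non-descendants of Z, excluding Z and T): {C, H, M, N, R}.
Backdoor paths from Z to T:
  P1: Z <- H -> G <- C -> R -> T
  P2: Z <- H -> G <- C -> N -> T
  P3: Z <- H -> G <- C -> T
  P4: Z <- H -> D <- C -> R -> T
  P5: Z <- H -> D <- C -> N -> T
  P6: Z <- H -> D <- C -> T
Each backdoor path contains an unconditioned collider, so every path is already blocked with the empty conditioning set:
  P1: blocked at collider G (neither it nor any descendant is in the conditioning set).
  P2: blocked at collider G (neither it nor any descendant is in the conditioning set).
  P3: blocked at collider G (neither it nor any descendant is in the conditioning set).
  P4: blocked at collider D (neither it nor any descendant is in the conditioning set).
  P5: blocked at collider D (neither it nor any descendant is in the conditioning set).
  P6: blocked at collider D (neither it nor any descendant is in the conditioning set).
The empty set is therefore the unique smallest valid set.

{}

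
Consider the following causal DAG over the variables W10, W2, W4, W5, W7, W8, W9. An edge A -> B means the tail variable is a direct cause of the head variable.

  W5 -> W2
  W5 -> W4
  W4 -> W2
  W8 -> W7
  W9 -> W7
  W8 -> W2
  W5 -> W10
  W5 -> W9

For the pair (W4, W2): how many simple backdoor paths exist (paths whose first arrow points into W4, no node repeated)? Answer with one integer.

A backdoor path from W4 to W2 is any simple undirected path whose first edge points into W4 (i.e. leaves W4 via a parent).
Parents of W4: {W5}.
Enumerating:
  P1: W4 <- W5 -> W9 -> W7 <- W8 -> W2
  P2: W4 <- W5 -> W2
That exhausts the simple backdoor paths. Count: 2.

2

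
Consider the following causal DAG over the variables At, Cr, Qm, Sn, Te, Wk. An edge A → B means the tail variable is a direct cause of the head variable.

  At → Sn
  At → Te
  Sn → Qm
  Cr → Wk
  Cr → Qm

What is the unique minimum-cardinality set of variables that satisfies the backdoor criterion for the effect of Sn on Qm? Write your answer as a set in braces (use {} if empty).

Variables eligible for adjustment (non-descendants of Sn, excluding Sn and Qm): {At, Cr, Te, Wk}.
Backdoor paths from Sn to Qm:
  (none)
With no backdoor paths the empty set already satisfies the criterion, and it is trivially minimal.

{}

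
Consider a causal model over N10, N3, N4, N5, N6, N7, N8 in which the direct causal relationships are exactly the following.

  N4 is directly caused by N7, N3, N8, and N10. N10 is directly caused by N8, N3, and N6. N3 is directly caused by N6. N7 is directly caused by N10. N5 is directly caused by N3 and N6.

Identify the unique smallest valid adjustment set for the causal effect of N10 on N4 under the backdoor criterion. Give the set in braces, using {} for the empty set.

{N3, N8}

Variables eligible for adjustment (non-descendants of N10, excluding N10 and N4): {N3, N5, N6, N8}.
Backdoor paths from N10 to N4:
  P1: N10 <- N8 -> N4
  P2: N10 <- N6 -> N3 -> N4
  P3: N10 <- N6 -> N5 <- N3 -> N4
  P4: N10 <- N3 -> N4
The empty set is not sufficient: P1 (N10 <- N8 -> N4) has no collider blocking it and no conditioned non-collider, so it is open.
Try {N3, N8}:
  P1: blocked at fork node N8 ∈ conditioning set.
  P2: blocked at chain node N3 ∈ conditioning set.
  P3: blocked at collider N5 (neither it nor any descendant is in the conditioning set).
  P4: blocked at fork node N3 ∈ conditioning set.
{N3, N8} contains no descendant of N10 and blocks every backdoor path.
Every element of {N3, N8} is needed (dropping N3 leaves P2 open; dropping N8 leaves P1 open), so no proper subset is valid.
Among all size-2 subsets of the eligible variables, only {N3, N8} blocks every backdoor path, so it is the unique smallest valid adjustment set.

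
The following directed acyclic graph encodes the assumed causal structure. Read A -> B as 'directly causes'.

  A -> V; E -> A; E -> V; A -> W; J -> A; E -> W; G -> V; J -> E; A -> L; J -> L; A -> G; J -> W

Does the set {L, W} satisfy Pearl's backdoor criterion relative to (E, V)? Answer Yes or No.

No

Backdoor paths from E to V (paths whose first edge points into E):
  P1: E <- J -> A -> G -> V
  P2: E <- J -> A -> V
  P3: E <- J -> W <- A -> G -> V
  P4: E <- J -> W <- A -> V
  P5: E <- J -> L <- A -> G -> V
  P6: E <- J -> L <- A -> V
Condition 1 (no descendant of E in the set): FAILS — L and W are descendants of E.
Condition 2 (every backdoor path blocked by {L, W}):
  P1: open — no interior node is in the conditioning set.
  P2: open — no interior node is in the conditioning set.
  P3: open — collider(s) W are conditioned on (or have a conditioned descendant) and no non-collider on the path is in the set.
  P4: open — collider(s) W are conditioned on (or have a conditioned descendant) and no non-collider on the path is in the set.
  P5: open — collider(s) L are conditioned on (or have a conditioned descendant) and no non-collider on the path is in the set.
  P6: open — collider(s) L are conditioned on (or have a conditioned descendant) and no non-collider on the path is in the set.
{L, W} does not satisfy the backdoor criterion.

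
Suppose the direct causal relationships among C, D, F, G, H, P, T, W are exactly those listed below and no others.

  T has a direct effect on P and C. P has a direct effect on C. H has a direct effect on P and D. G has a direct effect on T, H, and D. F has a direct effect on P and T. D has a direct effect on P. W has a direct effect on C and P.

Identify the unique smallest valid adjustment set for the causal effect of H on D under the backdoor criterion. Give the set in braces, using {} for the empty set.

{G}

Variables eligible for adjustment (non-descendants of H, excluding H and D): {F, G, T, W}.
Backdoor paths from H to D:
  P1: H <- G -> T <- F -> P <- D
  P2: H <- G -> T -> P <- D
  P3: H <- G -> T -> C <- W -> P <- D
  P4: H <- G -> T -> C <- P <- D
  P5: H <- G -> D
The empty set is not sufficient: P5 (H <- G -> D) has no collider blocking it and no conditioned non-collider, so it is open.
Try {G}:
  P1: blocked at fork node G ∈ conditioning set.
  P2: blocked at fork node G ∈ conditioning set.
  P3: blocked at fork node G ∈ conditioning set.
  P4: blocked at fork node G ∈ conditioning set.
  P5: blocked at fork node G ∈ conditioning set.
{G} contains no descendant of H and blocks every backdoor path.
No other singleton works — e.g. {W} leaves P5 open — so {G} is the unique smallest valid adjustment set.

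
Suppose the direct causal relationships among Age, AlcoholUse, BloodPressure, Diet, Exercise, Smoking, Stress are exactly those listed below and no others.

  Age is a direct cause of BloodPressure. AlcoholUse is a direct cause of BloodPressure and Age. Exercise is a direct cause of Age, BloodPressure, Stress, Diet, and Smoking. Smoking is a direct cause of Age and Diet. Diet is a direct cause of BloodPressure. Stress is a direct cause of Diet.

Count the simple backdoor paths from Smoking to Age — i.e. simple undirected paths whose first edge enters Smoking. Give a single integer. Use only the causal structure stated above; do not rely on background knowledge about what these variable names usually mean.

A backdoor path from Smoking to Age is any simple undirected path whose first edge points into Smoking (i.e. leaves Smoking via a parent).
Parents of Smoking: {Exercise}.
Enumerating:
  P1: Smoking <- Exercise -> Stress -> Diet -> BloodPressure <- AlcoholUse -> Age
  P2: Smoking <- Exercise -> Stress -> Diet -> BloodPressure <- Age
  P3: Smoking <- Exercise -> Diet -> BloodPressure <- AlcoholUse -> Age
  P4: Smoking <- Exercise -> Diet -> BloodPressure <- Age
  P5: Smoking <- Exercise -> Age
  P6: Smoking <- Exercise -> BloodPressure <- AlcoholUse -> Age
  P7: Smoking <- Exercise -> BloodPressure <- Age
That exhausts the simple backdoor paths. Count: 7.

7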